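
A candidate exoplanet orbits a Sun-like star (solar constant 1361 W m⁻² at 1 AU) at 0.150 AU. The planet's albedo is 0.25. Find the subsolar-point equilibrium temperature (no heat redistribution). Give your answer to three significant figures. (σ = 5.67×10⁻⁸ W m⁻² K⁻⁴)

Flux at 0.150 AU: S = 1361/0.150² = 6.05×10⁴ W m⁻².
At the subsolar point the surface absorbs S(1−A) and emits σT⁴ per unit area — no factor of 4, since only the local patch is in balance.
T = [6.05×10⁴ × 0.75 / 5.67×10⁻⁸]^(1/4) = (8.00×10¹¹)^(1/4) = 946 K.

T_ss ≈ 946 K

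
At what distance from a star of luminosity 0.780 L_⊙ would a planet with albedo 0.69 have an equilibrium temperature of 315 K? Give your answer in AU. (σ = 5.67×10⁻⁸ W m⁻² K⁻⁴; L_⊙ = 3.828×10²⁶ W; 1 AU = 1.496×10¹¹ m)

d ≈ 0.384 AU

L = 0.780 × 3.828×10²⁶ = 2.99×10²⁶ W.
From T_eq⁴ = L(1−A)/(16πσd²): d = √[L(1−A)/(16πσT_eq⁴)].
d = √[2.99×10²⁶ × 0.31 / (16π × 5.67×10⁻⁸ × (315)⁴)] = 5.74×10¹⁰ m = 0.384 AU.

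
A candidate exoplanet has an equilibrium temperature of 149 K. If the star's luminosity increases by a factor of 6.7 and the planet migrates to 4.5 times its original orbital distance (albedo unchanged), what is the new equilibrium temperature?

T_eq ≈ 113 K

T_eq ∝ L^(1/4) · d^(−1/2).
T′ = 149 × 6.7^(1/4) / 4.5^(1/2) = 113 K.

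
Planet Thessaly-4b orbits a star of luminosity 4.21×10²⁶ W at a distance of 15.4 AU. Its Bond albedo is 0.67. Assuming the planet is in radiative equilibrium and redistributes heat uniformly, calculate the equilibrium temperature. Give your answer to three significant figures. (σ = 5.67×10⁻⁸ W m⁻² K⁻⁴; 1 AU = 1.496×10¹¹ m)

T_eq ≈ 55.1 K

d = 15.4 AU = 2.30×10¹² m.
Flux: S = L/(4πd²) = 4.21×10²⁶/(4π×(2.30×10¹²)²) = 6.31 W m⁻².
Energy balance: absorbed = emitted ⇒ πR²·S(1−A) = 4πR²·σT_eq⁴, so T_eq⁴ = S(1−A)/(4σ).
T_eq = [6.31 × 0.33 / (4 × 5.67×10⁻⁸)]^(1/4) = (9.18×10⁶)^(1/4) = 55.1 K.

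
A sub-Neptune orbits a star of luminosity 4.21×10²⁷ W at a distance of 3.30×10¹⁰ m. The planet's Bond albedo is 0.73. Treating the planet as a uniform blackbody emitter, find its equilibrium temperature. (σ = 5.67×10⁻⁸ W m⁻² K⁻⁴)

Flux: S = L/(4πd²) = 4.21×10²⁷/(4π×(3.30×10¹⁰)²) = 3.08×10⁵ W m⁻².
Energy balance: absorbed = emitted ⇒ πR²·S(1−A) = 4πR²·σT_eq⁴, so T_eq⁴ = S(1−A)/(4σ).
T_eq = [3.08×10⁵ × 0.27 / (4 × 5.67×10⁻⁸)]^(1/4) = (3.66×10¹¹)^(1/4) = 778 K.

T_eq ≈ 778 K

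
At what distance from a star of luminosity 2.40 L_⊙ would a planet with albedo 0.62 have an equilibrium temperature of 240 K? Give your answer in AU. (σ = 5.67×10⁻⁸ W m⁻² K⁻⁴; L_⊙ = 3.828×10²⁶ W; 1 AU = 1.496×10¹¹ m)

L = 2.40 × 3.828×10²⁶ = 9.19×10²⁶ W.
From T_eq⁴ = L(1−A)/(16πσd²): d = √[L(1−A)/(16πσT_eq⁴)].
d = √[9.19×10²⁶ × 0.38 / (16π × 5.67×10⁻⁸ × (240)⁴)] = 1.92×10¹¹ m = 1.28 AU.

d ≈ 1.28 AU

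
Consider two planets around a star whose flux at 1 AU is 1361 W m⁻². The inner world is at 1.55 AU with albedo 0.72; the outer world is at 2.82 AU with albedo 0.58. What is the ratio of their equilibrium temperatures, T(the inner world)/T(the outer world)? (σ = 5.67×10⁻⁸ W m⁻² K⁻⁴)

T_eq = [S₀(1−A)/(4σd²)]^(1/4), so T ∝ (1−A)^(1/4) / √d.
T₁ = [1361×0.28/(4×5.67×10⁻⁸×1.55²)]^(1/4) = 162.62 K.
T₂ = [1361×0.42/(4×5.67×10⁻⁸×2.82²)]^(1/4) = 133.43 K.

T₁/T₂ ≈ 1.219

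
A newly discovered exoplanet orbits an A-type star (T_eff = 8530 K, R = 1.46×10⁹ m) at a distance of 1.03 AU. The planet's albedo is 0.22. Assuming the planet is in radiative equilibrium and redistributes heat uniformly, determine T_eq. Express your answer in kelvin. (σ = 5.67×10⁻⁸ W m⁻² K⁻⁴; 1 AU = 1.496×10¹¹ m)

d = 1.03 AU = 1.54×10¹¹ m.
L = 4πR_⋆²σT_⋆⁴ = 4π(1.46×10⁹)² × 5.67×10⁻⁸ × (8530)⁴ = 8.04×10²⁷ W.
S = L/(4πd²) = 2.69×10⁴ W m⁻².
Energy balance: absorbed = emitted ⇒ πR²·S(1−A) = 4πR²·σT_eq⁴, so T_eq⁴ = S(1−A)/(4σ).
T_eq = [2.69×10⁴ × 0.78 / (4 × 5.67×10⁻⁸)]^(1/4) = (9.27×10¹⁰)^(1/4) = 552 K.

T_eq ≈ 552 K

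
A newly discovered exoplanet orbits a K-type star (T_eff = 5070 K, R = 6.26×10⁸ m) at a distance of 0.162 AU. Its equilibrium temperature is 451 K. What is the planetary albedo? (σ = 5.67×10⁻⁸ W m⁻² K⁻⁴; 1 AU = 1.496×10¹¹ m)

A ≈ 0.62

d = 0.162 AU = 2.42×10¹⁰ m.
L = 4πR_⋆²σT_⋆⁴ = 4π(6.26×10⁸)² × 5.67×10⁻⁸ × (5070)⁴ = 1.84×10²⁶ W.
S = L/(4πd²) = 2.50×10⁴ W m⁻².
From T_eq⁴ = S(1−A)/(4σ): 1−A = 4σT_eq⁴/S.
1−A = 4 × 5.67×10⁻⁸ × (451)⁴ / 2.50×10⁴ = 0.375.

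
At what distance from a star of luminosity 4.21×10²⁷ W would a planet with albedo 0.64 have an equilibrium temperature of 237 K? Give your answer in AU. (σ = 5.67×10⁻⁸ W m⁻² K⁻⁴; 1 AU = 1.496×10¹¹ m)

From T_eq⁴ = L(1−A)/(16πσd²): d = √[L(1−A)/(16πσT_eq⁴)].
d = √[4.21×10²⁷ × 0.36 / (16π × 5.67×10⁻⁸ × (237)⁴)] = 4.11×10¹¹ m = 2.74 AU.

d ≈ 2.74 AU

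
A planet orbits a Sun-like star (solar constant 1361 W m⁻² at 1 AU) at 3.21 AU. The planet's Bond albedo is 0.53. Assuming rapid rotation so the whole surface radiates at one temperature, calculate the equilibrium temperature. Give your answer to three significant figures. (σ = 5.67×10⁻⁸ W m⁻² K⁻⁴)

Flux at 3.21 AU: S = 1361/3.21² = 132 W m⁻².
Energy balance: absorbed = emitted ⇒ πR²·S(1−A) = 4πR²·σT_eq⁴, so T_eq⁴ = S(1−A)/(4σ).
T_eq = [132 × 0.47 / (4 × 5.67×10⁻⁸)]^(1/4) = (2.74×10⁸)^(1/4) = 129 K.

T_eq ≈ 129 K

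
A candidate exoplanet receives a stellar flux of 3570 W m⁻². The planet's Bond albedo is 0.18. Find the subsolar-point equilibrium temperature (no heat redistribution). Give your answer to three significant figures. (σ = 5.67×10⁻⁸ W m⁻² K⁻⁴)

T_ss ≈ 477 K

At the subsolar point the surface absorbs S(1−A) and emits σT⁴ per unit area — no factor of 4, since only the local patch is in balance.
T = [3570 × 0.82 / 5.67×10⁻⁸]^(1/4) = (5.16×10¹⁰)^(1/4) = 477 K.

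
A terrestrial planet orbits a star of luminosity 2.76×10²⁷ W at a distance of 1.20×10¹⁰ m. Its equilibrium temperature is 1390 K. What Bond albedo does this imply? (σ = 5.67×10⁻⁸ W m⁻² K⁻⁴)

A ≈ 0.44

Flux: S = L/(4πd²) = 2.76×10²⁷/(4π×(1.20×10¹⁰)²) = 1.53×10⁶ W m⁻².
From T_eq⁴ = S(1−A)/(4σ): 1−A = 4σT_eq⁴/S.
1−A = 4 × 5.67×10⁻⁸ × (1390)⁴ / 1.53×10⁶ = 0.555.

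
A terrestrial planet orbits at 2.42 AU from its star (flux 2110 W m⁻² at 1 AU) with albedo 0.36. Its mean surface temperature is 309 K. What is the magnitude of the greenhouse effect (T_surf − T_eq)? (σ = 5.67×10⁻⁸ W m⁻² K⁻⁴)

S = 2110/2.42² = 360.3 W m⁻².
T_eq = [S(1−A)/(4σ)]^(1/4) = [360.3×0.64/(4×5.67×10⁻⁸)]^(1/4) = 178.6 K.
ΔT = T_surf − T_eq = 309 − 178.6.

ΔT ≈ 130.4 K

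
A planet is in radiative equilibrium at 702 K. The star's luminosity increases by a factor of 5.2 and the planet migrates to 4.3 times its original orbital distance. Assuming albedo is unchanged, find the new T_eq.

T_eq ∝ L^(1/4) · d^(−1/2).
T′ = 702 × 5.2^(1/4) / 4.3^(1/2) = 511 K.

T_eq ≈ 511 K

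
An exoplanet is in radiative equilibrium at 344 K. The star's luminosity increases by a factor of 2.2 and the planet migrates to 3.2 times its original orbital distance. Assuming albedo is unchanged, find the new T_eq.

T_eq ∝ L^(1/4) · d^(−1/2).
T′ = 344 × 2.2^(1/4) / 3.2^(1/2) = 234 K.

T_eq ≈ 234 K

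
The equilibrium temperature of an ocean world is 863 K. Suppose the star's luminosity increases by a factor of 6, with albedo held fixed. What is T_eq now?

T_eq ≈ 1350 K

T_eq ∝ L^(1/4) · d^(−1/2).
T′ = 863 × 6^(1/4) = 1350 K.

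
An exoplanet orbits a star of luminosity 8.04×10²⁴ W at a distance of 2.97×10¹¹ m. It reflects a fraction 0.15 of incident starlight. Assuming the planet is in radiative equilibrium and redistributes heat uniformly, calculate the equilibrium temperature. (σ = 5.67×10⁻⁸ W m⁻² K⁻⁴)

Flux: S = L/(4πd²) = 8.04×10²⁴/(4π×(2.97×10¹¹)²) = 7.25 W m⁻².
Energy balance: absorbed = emitted ⇒ πR²·S(1−A) = 4πR²·σT_eq⁴, so T_eq⁴ = S(1−A)/(4σ).
T_eq = [7.25 × 0.85 / (4 × 5.67×10⁻⁸)]^(1/4) = (2.72×10⁷)^(1/4) = 72.2 K.

T_eq ≈ 72.2 K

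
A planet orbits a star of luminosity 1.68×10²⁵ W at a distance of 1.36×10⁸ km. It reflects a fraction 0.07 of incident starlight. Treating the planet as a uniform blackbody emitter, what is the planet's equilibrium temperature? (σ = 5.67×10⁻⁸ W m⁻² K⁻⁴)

d = 1.36×10⁸ km = 1.36×10¹¹ m.
Flux: S = L/(4πd²) = 1.68×10²⁵/(4π×(1.36×10¹¹)²) = 72.3 W m⁻².
Energy balance: absorbed = emitted ⇒ πR²·S(1−A) = 4πR²·σT_eq⁴, so T_eq⁴ = S(1−A)/(4σ).
T_eq = [72.3 × 0.93 / (4 × 5.67×10⁻⁸)]^(1/4) = (2.96×10⁸)^(1/4) = 131 K.

T_eq ≈ 131 K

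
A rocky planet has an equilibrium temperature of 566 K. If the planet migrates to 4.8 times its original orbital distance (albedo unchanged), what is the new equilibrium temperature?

T_eq ≈ 258 K

T_eq ∝ L^(1/4) · d^(−1/2).
T′ = 566 / 4.8^(1/2) = 258 K.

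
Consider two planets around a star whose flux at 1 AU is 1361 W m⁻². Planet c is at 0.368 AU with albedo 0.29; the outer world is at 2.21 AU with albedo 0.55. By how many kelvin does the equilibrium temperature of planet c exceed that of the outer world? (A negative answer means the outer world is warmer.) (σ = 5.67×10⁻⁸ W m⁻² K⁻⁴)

ΔT ≈ 267.8 K

T_eq = [S₀(1−A)/(4σd²)]^(1/4), so T ∝ (1−A)^(1/4) / √d.
T₁ = [1361×0.71/(4×5.67×10⁻⁸×0.368²)]^(1/4) = 421.16 K.
T₂ = [1361×0.45/(4×5.67×10⁻⁸×2.21²)]^(1/4) = 153.34 K.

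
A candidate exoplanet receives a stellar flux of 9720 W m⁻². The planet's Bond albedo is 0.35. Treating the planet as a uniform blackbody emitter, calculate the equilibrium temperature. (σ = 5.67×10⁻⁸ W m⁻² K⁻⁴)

Energy balance: absorbed = emitted ⇒ πR²·S(1−A) = 4πR²·σT_eq⁴, so T_eq⁴ = S(1−A)/(4σ).
T_eq = [9720 × 0.65 / (4 × 5.67×10⁻⁸)]^(1/4) = (2.79×10¹⁰)^(1/4) = 409 K.

T_eq ≈ 409 K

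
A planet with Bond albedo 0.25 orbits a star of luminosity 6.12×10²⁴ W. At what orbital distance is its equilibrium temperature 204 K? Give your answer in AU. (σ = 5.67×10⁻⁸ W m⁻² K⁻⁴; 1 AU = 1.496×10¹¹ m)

From T_eq⁴ = L(1−A)/(16πσd²): d = √[L(1−A)/(16πσT_eq⁴)].
d = √[6.12×10²⁴ × 0.75 / (16π × 5.67×10⁻⁸ × (204)⁴)] = 3.05×10¹⁰ m = 0.204 AU.

d ≈ 0.204 AU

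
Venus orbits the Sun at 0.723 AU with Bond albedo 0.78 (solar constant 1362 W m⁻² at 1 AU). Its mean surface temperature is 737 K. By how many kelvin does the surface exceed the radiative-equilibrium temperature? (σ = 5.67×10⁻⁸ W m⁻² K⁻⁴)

ΔT ≈ 512.8 K

S = 1362/0.723² = 2606 W m⁻².
T_eq = [S(1−A)/(4σ)]^(1/4) = [2606×0.22/(4×5.67×10⁻⁸)]^(1/4) = 224.2 K.
ΔT = T_surf − T_eq = 737 − 224.2.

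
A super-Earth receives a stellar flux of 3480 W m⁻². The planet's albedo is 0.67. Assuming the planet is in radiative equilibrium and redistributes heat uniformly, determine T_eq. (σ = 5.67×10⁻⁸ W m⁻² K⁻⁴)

T_eq ≈ 267 K

Energy balance: absorbed = emitted ⇒ πR²·S(1−A) = 4πR²·σT_eq⁴, so T_eq⁴ = S(1−A)/(4σ).
T_eq = [3480 × 0.33 / (4 × 5.67×10⁻⁸)]^(1/4) = (5.06×10⁹)^(1/4) = 267 K.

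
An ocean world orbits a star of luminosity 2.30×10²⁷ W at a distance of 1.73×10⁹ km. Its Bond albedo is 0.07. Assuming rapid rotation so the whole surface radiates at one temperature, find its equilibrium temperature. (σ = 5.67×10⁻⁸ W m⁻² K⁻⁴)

d = 1.73×10⁹ km = 1.73×10¹² m.
Flux: S = L/(4πd²) = 2.30×10²⁷/(4π×(1.73×10¹²)²) = 61.2 W m⁻².
Energy balance: absorbed = emitted ⇒ πR²·S(1−A) = 4πR²·σT_eq⁴, so T_eq⁴ = S(1−A)/(4σ).
T_eq = [61.2 × 0.93 / (4 × 5.67×10⁻⁸)]^(1/4) = (2.51×10⁸)^(1/4) = 126 K.

T_eq ≈ 126 K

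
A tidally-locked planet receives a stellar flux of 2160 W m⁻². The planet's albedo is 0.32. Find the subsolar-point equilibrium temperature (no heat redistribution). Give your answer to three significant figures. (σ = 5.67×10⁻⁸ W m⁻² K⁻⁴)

At the subsolar point the surface absorbs S(1−A) and emits σT⁴ per unit area — no factor of 4, since only the local patch is in balance.
T = [2160 × 0.68 / 5.67×10⁻⁸]^(1/4) = (2.59×10¹⁰)^(1/4) = 401 K.

T_ss ≈ 401 K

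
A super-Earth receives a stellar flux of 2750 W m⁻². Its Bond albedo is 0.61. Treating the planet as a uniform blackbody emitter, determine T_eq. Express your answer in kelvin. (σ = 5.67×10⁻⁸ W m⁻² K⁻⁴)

T_eq ≈ 262 K

Energy balance: absorbed = emitted ⇒ πR²·S(1−A) = 4πR²·σT_eq⁴, so T_eq⁴ = S(1−A)/(4σ).
T_eq = [2750 × 0.39 / (4 × 5.67×10⁻⁸)]^(1/4) = (4.73×10⁹)^(1/4) = 262 K.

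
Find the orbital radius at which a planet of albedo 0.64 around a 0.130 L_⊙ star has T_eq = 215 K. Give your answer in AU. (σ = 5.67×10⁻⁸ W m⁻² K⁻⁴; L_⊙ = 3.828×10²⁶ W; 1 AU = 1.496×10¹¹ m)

L = 0.130 × 3.828×10²⁶ = 4.98×10²⁵ W.
From T_eq⁴ = L(1−A)/(16πσd²): d = √[L(1−A)/(16πσT_eq⁴)].
d = √[4.98×10²⁵ × 0.36 / (16π × 5.67×10⁻⁸ × (215)⁴)] = 5.42×10¹⁰ m = 0.363 AU.

d ≈ 0.363 AU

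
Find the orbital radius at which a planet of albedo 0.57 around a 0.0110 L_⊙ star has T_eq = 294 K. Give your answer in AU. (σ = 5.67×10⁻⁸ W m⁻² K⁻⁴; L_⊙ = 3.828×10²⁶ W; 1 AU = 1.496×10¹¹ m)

L = 0.0110 × 3.828×10²⁶ = 4.21×10²⁴ W.
From T_eq⁴ = L(1−A)/(16πσd²): d = √[L(1−A)/(16πσT_eq⁴)].
d = √[4.21×10²⁴ × 0.43 / (16π × 5.67×10⁻⁸ × (294)⁴)] = 9.22×10⁹ m = 0.0616 AU.

d ≈ 0.0616 AU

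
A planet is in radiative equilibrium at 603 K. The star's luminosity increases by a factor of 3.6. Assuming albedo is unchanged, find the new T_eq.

T_eq ∝ L^(1/4) · d^(−1/2).
T′ = 603 × 3.6^(1/4) = 831 K.

T_eq ≈ 831 K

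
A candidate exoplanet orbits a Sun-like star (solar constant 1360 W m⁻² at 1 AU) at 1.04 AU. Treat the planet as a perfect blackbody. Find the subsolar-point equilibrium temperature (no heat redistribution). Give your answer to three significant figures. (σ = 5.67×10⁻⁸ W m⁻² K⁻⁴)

T_ss ≈ 386 K

Flux at 1.04 AU: S = 1360/1.04² = 1260 W m⁻².
At the subsolar point the surface absorbs S(1−A) and emits σT⁴ per unit area — no factor of 4, since only the local patch is in balance.
T = [1260 × 1.00 / 5.67×10⁻⁸]^(1/4) = (2.22×10¹⁰)^(1/4) = 386 K.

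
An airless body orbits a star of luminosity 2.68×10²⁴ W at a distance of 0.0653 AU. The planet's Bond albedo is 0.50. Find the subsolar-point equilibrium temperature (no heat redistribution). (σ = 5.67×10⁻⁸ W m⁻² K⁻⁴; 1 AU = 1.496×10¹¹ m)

T_ss ≈ 375 K

d = 0.0653 AU = 9.77×10⁹ m.
Flux: S = L/(4πd²) = 2.68×10²⁴/(4π×(9.77×10⁹)²) = 2230 W m⁻².
At the subsolar point the surface absorbs S(1−A) and emits σT⁴ per unit area — no factor of 4, since only the local patch is in balance.
T = [2230 × 0.50 / 5.67×10⁻⁸]^(1/4) = (1.97×10¹⁰)^(1/4) = 375 K.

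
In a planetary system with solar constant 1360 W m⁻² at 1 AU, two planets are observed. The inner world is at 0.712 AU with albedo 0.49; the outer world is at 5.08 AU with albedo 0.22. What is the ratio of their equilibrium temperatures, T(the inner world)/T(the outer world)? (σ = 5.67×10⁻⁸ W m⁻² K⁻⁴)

T_eq = [S₀(1−A)/(4σd²)]^(1/4), so T ∝ (1−A)^(1/4) / √d.
T₁ = [1360×0.51/(4×5.67×10⁻⁸×0.712²)]^(1/4) = 278.69 K.
T₂ = [1360×0.78/(4×5.67×10⁻⁸×5.08²)]^(1/4) = 116.03 K.

T₁/T₂ ≈ 2.402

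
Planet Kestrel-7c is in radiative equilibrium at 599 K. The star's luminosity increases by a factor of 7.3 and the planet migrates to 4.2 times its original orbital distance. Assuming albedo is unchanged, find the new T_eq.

T_eq ≈ 480 K

T_eq ∝ L^(1/4) · d^(−1/2).
T′ = 599 × 7.3^(1/4) / 4.2^(1/2) = 480 K.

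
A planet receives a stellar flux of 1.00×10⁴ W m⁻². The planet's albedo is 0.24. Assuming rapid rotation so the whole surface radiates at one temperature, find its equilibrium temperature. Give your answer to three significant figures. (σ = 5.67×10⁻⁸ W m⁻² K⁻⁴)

Energy balance: absorbed = emitted ⇒ πR²·S(1−A) = 4πR²·σT_eq⁴, so T_eq⁴ = S(1−A)/(4σ).
T_eq = [1.00×10⁴ × 0.76 / (4 × 5.67×10⁻⁸)]^(1/4) = (3.35×10¹⁰)^(1/4) = 428 K.

T_eq ≈ 428 K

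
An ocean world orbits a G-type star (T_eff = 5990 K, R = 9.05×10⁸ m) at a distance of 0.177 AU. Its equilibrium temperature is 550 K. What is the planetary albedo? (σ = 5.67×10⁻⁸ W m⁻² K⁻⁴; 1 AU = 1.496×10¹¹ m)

d = 0.177 AU = 2.65×10¹⁰ m.
L = 4πR_⋆²σT_⋆⁴ = 4π(9.05×10⁸)² × 5.67×10⁻⁸ × (5990)⁴ = 7.51×10²⁶ W.
S = L/(4πd²) = 8.53×10⁴ W m⁻².
From T_eq⁴ = S(1−A)/(4σ): 1−A = 4σT_eq⁴/S.
1−A = 4 × 5.67×10⁻⁸ × (550)⁴ / 8.53×10⁴ = 0.243.

A ≈ 0.76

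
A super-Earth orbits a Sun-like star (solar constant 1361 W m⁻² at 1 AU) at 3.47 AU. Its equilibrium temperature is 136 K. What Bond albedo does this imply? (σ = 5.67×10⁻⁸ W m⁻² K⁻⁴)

Flux at 3.47 AU: S = 1361/3.47² = 113 W m⁻².
From T_eq⁴ = S(1−A)/(4σ): 1−A = 4σT_eq⁴/S.
1−A = 4 × 5.67×10⁻⁸ × (136)⁴ / 113 = 0.686.

A ≈ 0.31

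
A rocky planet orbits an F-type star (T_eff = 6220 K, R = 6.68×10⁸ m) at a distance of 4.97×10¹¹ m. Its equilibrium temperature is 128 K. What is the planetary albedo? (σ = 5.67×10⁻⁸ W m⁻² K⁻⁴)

L = 4πR_⋆²σT_⋆⁴ = 4π(6.68×10⁸)² × 5.67×10⁻⁸ × (6220)⁴ = 4.76×10²⁶ W.
S = L/(4πd²) = 153 W m⁻².
From T_eq⁴ = S(1−A)/(4σ): 1−A = 4σT_eq⁴/S.
1−A = 4 × 5.67×10⁻⁸ × (128)⁴ / 153 = 0.397.

A ≈ 0.60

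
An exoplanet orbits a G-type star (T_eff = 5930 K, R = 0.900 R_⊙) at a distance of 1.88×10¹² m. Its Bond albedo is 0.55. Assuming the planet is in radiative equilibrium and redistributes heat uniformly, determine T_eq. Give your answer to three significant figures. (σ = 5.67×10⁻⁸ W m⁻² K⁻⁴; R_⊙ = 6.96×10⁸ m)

T_eq ≈ 62.7 K

R_⋆ = 0.900 × 6.96×10⁸ = 6.26×10⁸ m.
L = 4πR_⋆²σT_⋆⁴ = 4π(6.26×10⁸)² × 5.67×10⁻⁸ × (5930)⁴ = 3.46×10²⁶ W.
S = L/(4πd²) = 7.78 W m⁻².
Energy balance: absorbed = emitted ⇒ πR²·S(1−A) = 4πR²·σT_eq⁴, so T_eq⁴ = S(1−A)/(4σ).
T_eq = [7.78 × 0.45 / (4 × 5.67×10⁻⁸)]^(1/4) = (1.54×10⁷)^(1/4) = 62.7 K.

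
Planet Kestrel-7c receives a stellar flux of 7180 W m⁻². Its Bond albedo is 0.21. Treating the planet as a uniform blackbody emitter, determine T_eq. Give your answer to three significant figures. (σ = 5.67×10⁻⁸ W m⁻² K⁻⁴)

Energy balance: absorbed = emitted ⇒ πR²·S(1−A) = 4πR²·σT_eq⁴, so T_eq⁴ = S(1−A)/(4σ).
T_eq = [7180 × 0.79 / (4 × 5.67×10⁻⁸)]^(1/4) = (2.50×10¹⁰)^(1/4) = 398 K.

T_eq ≈ 398 K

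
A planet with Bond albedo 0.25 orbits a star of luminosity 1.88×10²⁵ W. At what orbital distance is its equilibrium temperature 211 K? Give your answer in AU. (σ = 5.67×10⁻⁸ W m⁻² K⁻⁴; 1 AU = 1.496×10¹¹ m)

d ≈ 0.334 AU

From T_eq⁴ = L(1−A)/(16πσd²): d = √[L(1−A)/(16πσT_eq⁴)].
d = √[1.88×10²⁵ × 0.75 / (16π × 5.67×10⁻⁸ × (211)⁴)] = 5.00×10¹⁰ m = 0.334 AU.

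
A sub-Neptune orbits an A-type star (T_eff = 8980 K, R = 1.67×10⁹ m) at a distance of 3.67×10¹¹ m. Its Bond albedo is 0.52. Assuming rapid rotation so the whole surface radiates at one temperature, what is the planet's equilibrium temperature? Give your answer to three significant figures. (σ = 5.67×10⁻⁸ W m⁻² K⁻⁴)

T_eq ≈ 357 K

L = 4πR_⋆²σT_⋆⁴ = 4π(1.67×10⁹)² × 5.67×10⁻⁸ × (8980)⁴ = 1.29×10²⁸ W.
S = L/(4πd²) = 7630 W m⁻².
Energy balance: absorbed = emitted ⇒ πR²·S(1−A) = 4πR²·σT_eq⁴, so T_eq⁴ = S(1−A)/(4σ).
T_eq = [7630 × 0.48 / (4 × 5.67×10⁻⁸)]^(1/4) = (1.62×10¹⁰)^(1/4) = 357 K.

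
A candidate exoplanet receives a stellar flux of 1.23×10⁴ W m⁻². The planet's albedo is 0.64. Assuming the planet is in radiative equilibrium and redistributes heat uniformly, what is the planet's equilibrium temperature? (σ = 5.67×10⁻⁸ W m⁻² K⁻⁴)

T_eq ≈ 374 K

Energy balance: absorbed = emitted ⇒ πR²·S(1−A) = 4πR²·σT_eq⁴, so T_eq⁴ = S(1−A)/(4σ).
T_eq = [1.23×10⁴ × 0.36 / (4 × 5.67×10⁻⁸)]^(1/4) = (1.95×10¹⁰)^(1/4) = 374 K.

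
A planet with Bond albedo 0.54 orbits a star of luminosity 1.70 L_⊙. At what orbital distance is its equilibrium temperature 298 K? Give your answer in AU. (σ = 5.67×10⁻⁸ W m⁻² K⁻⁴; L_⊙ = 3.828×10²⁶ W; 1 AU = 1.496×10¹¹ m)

d ≈ 0.771 AU

L = 1.70 × 3.828×10²⁶ = 6.51×10²⁶ W.
From T_eq⁴ = L(1−A)/(16πσd²): d = √[L(1−A)/(16πσT_eq⁴)].
d = √[6.51×10²⁶ × 0.46 / (16π × 5.67×10⁻⁸ × (298)⁴)] = 1.15×10¹¹ m = 0.771 AU.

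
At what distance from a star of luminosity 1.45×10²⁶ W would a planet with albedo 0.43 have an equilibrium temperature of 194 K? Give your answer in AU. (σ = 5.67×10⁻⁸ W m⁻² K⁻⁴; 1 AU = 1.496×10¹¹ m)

From T_eq⁴ = L(1−A)/(16πσd²): d = √[L(1−A)/(16πσT_eq⁴)].
d = √[1.45×10²⁶ × 0.57 / (16π × 5.67×10⁻⁸ × (194)⁴)] = 1.43×10¹¹ m = 0.956 AU.

d ≈ 0.956 AU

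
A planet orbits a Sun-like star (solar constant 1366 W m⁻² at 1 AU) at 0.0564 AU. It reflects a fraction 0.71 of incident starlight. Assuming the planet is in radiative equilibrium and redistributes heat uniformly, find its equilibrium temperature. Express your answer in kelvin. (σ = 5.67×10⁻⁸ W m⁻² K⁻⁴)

T_eq ≈ 861 K

Flux at 0.0564 AU: S = 1366/0.0564² = 4.29×10⁵ W m⁻².
Energy balance: absorbed = emitted ⇒ πR²·S(1−A) = 4πR²·σT_eq⁴, so T_eq⁴ = S(1−A)/(4σ).
T_eq = [4.29×10⁵ × 0.29 / (4 × 5.67×10⁻⁸)]^(1/4) = (5.49×10¹¹)^(1/4) = 861 K.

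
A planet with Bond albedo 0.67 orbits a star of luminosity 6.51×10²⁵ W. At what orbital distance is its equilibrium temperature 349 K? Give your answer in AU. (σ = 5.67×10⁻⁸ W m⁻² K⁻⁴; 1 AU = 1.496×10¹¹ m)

d ≈ 0.151 AU

From T_eq⁴ = L(1−A)/(16πσd²): d = √[L(1−A)/(16πσT_eq⁴)].
d = √[6.51×10²⁵ × 0.33 / (16π × 5.67×10⁻⁸ × (349)⁴)] = 2.25×10¹⁰ m = 0.151 AU.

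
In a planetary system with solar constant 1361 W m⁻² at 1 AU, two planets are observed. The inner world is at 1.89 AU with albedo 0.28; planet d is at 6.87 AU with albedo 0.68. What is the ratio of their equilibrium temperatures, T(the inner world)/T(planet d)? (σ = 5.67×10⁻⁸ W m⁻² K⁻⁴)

T₁/T₂ ≈ 2.335

T_eq = [S₀(1−A)/(4σd²)]^(1/4), so T ∝ (1−A)^(1/4) / √d.
T₁ = [1361×0.72/(4×5.67×10⁻⁸×1.89²)]^(1/4) = 186.49 K.
T₂ = [1361×0.32/(4×5.67×10⁻⁸×6.87²)]^(1/4) = 79.87 K.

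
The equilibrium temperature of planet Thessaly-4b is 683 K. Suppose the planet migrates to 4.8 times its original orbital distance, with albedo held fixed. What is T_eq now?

T_eq ≈ 312 K

T_eq ∝ L^(1/4) · d^(−1/2).
T′ = 683 / 4.8^(1/2) = 312 K.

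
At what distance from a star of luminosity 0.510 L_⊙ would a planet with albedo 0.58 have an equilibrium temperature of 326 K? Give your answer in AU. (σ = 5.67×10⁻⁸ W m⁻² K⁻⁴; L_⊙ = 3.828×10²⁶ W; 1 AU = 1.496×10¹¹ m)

d ≈ 0.337 AU

L = 0.510 × 3.828×10²⁶ = 1.95×10²⁶ W.
From T_eq⁴ = L(1−A)/(16πσd²): d = √[L(1−A)/(16πσT_eq⁴)].
d = √[1.95×10²⁶ × 0.42 / (16π × 5.67×10⁻⁸ × (326)⁴)] = 5.05×10¹⁰ m = 0.337 AU.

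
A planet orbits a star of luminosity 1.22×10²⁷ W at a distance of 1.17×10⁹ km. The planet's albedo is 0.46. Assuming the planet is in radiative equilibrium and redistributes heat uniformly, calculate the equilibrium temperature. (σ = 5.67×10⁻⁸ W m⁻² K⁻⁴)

T_eq ≈ 114 K

d = 1.17×10⁹ km = 1.17×10¹² m.
Flux: S = L/(4πd²) = 1.22×10²⁷/(4π×(1.17×10¹²)²) = 70.9 W m⁻².
Energy balance: absorbed = emitted ⇒ πR²·S(1−A) = 4πR²·σT_eq⁴, so T_eq⁴ = S(1−A)/(4σ).
T_eq = [70.9 × 0.54 / (4 × 5.67×10⁻⁸)]^(1/4) = (1.69×10⁸)^(1/4) = 114 K.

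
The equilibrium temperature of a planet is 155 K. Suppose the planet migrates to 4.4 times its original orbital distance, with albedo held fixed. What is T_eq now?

T_eq ∝ L^(1/4) · d^(−1/2).
T′ = 155 / 4.4^(1/2) = 73.9 K.

T_eq ≈ 73.9 K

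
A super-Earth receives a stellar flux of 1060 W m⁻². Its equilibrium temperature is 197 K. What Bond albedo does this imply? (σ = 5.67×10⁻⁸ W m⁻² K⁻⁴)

From T_eq⁴ = S(1−A)/(4σ): 1−A = 4σT_eq⁴/S.
1−A = 4 × 5.67×10⁻⁸ × (197)⁴ / 1060 = 0.322.

A ≈ 0.68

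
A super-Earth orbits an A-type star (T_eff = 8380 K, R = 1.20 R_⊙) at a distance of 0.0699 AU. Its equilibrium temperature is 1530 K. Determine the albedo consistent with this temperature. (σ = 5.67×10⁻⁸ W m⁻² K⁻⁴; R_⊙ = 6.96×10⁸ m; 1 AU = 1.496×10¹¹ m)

R_⋆ = 1.20 × 6.96×10⁸ = 8.35×10⁸ m.
d = 0.0699 AU = 1.05×10¹⁰ m.
L = 4πR_⋆²σT_⋆⁴ = 4π(8.35×10⁸)² × 5.67×10⁻⁸ × (8380)⁴ = 2.45×10²⁷ W.
S = L/(4πd²) = 1.78×10⁶ W m⁻².
From T_eq⁴ = S(1−A)/(4σ): 1−A = 4σT_eq⁴/S.
1−A = 4 × 5.67×10⁻⁸ × (1530)⁴ / 1.78×10⁶ = 0.697.

A ≈ 0.30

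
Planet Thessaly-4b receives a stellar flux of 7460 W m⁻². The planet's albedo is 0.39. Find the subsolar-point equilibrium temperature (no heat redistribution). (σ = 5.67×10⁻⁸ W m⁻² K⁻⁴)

At the subsolar point the surface absorbs S(1−A) and emits σT⁴ per unit area — no factor of 4, since only the local patch is in balance.
T = [7460 × 0.61 / 5.67×10⁻⁸]^(1/4) = (8.03×10¹⁰)^(1/4) = 532 K.

T_ss ≈ 532 K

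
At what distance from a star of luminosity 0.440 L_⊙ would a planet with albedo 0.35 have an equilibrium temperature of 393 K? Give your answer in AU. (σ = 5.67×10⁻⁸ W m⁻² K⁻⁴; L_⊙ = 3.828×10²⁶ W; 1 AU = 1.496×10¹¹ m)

L = 0.440 × 3.828×10²⁶ = 1.68×10²⁶ W.
From T_eq⁴ = L(1−A)/(16πσd²): d = √[L(1−A)/(16πσT_eq⁴)].
d = √[1.68×10²⁶ × 0.65 / (16π × 5.67×10⁻⁸ × (393)⁴)] = 4.01×10¹⁰ m = 0.268 AU.

d ≈ 0.268 AU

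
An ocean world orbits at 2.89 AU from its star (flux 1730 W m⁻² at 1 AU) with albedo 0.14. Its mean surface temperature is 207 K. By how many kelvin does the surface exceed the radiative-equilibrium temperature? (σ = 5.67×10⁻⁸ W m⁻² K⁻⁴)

ΔT ≈ 39.6 K

S = 1730/2.89² = 207.1 W m⁻².
T_eq = [S(1−A)/(4σ)]^(1/4) = [207.1×0.86/(4×5.67×10⁻⁸)]^(1/4) = 167.4 K.
ΔT = T_surf − T_eq = 207 − 167.4.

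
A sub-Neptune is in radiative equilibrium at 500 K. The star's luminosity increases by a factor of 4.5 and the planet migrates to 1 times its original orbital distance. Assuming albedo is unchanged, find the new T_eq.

T_eq ≈ 728 K

T_eq ∝ L^(1/4) · d^(−1/2).
T′ = 500 × 4.5^(1/4) / 1^(1/2) = 728 K.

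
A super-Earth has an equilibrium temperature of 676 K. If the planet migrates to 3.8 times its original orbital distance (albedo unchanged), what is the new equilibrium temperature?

T_eq ∝ L^(1/4) · d^(−1/2).
T′ = 676 / 3.8^(1/2) = 347 K.

T_eq ≈ 347 K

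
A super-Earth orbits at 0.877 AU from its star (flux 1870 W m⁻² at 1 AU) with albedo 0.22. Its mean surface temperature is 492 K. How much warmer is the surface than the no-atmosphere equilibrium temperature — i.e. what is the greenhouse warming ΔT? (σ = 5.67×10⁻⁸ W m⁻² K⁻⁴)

S = 1870/0.877² = 2431 W m⁻².
T_eq = [S(1−A)/(4σ)]^(1/4) = [2431×0.78/(4×5.67×10⁻⁸)]^(1/4) = 302.4 K.
ΔT = T_surf − T_eq = 492 − 302.4.

ΔT ≈ 189.6 K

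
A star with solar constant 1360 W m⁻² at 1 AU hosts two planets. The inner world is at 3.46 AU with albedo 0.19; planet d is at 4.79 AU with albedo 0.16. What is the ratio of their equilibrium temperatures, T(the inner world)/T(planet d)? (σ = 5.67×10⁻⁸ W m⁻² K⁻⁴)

T_eq = [S₀(1−A)/(4σd²)]^(1/4), so T ∝ (1−A)^(1/4) / √d.
T₁ = [1360×0.81/(4×5.67×10⁻⁸×3.46²)]^(1/4) = 141.92 K.
T₂ = [1360×0.84/(4×5.67×10⁻⁸×4.79²)]^(1/4) = 121.72 K.

T₁/T₂ ≈ 1.166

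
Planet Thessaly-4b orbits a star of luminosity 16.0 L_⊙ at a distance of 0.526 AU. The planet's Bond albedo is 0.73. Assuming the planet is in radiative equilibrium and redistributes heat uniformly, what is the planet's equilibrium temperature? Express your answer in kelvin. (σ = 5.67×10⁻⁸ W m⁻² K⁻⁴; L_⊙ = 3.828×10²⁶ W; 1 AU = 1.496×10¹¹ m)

T_eq ≈ 553 K

d = 0.526 AU = 7.87×10¹⁰ m.
L = 16.0 × 3.828×10²⁶ = 6.12×10²⁷ W.
Flux: S = L/(4πd²) = 6.12×10²⁷/(4π×(7.87×10¹⁰)²) = 7.87×10⁴ W m⁻².
Energy balance: absorbed = emitted ⇒ πR²·S(1−A) = 4πR²·σT_eq⁴, so T_eq⁴ = S(1−A)/(4σ).
T_eq = [7.87×10⁴ × 0.27 / (4 × 5.67×10⁻⁸)]^(1/4) = (9.37×10¹⁰)^(1/4) = 553 K.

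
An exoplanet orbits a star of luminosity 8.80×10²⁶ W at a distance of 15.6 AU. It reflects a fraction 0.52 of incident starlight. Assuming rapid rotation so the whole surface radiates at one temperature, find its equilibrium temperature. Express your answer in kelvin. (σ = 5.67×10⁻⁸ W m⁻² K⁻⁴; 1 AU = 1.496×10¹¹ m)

d = 15.6 AU = 2.33×10¹² m.
Flux: S = L/(4πd²) = 8.80×10²⁶/(4π×(2.33×10¹²)²) = 12.9 W m⁻².
Energy balance: absorbed = emitted ⇒ πR²·S(1−A) = 4πR²·σT_eq⁴, so T_eq⁴ = S(1−A)/(4σ).
T_eq = [12.9 × 0.48 / (4 × 5.67×10⁻⁸)]^(1/4) = (2.72×10⁷)^(1/4) = 72.2 K.

T_eq ≈ 72.2 K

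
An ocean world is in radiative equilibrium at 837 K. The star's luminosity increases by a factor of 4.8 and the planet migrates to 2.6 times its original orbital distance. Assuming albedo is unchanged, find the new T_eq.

T_eq ≈ 768 K

T_eq ∝ L^(1/4) · d^(−1/2).
T′ = 837 × 4.8^(1/4) / 2.6^(1/2) = 768 K.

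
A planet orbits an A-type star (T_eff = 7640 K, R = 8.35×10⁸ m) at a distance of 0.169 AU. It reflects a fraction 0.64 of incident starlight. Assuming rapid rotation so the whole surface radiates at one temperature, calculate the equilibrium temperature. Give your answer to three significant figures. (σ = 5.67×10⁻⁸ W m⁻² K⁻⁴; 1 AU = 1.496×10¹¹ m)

T_eq ≈ 760 K

d = 0.169 AU = 2.53×10¹⁰ m.
L = 4πR_⋆²σT_⋆⁴ = 4π(8.35×10⁸)² × 5.67×10⁻⁸ × (7640)⁴ = 1.69×10²⁷ W.
S = L/(4πd²) = 2.11×10⁵ W m⁻².
Energy balance: absorbed = emitted ⇒ πR²·S(1−A) = 4πR²·σT_eq⁴, so T_eq⁴ = S(1−A)/(4σ).
T_eq = [2.11×10⁵ × 0.36 / (4 × 5.67×10⁻⁸)]^(1/4) = (3.34×10¹¹)^(1/4) = 760 K.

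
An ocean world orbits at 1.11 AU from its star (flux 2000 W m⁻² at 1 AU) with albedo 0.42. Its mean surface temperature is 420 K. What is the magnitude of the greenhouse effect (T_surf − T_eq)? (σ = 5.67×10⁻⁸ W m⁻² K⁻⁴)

ΔT ≈ 166.2 K

S = 2000/1.11² = 1623 W m⁻².
T_eq = [S(1−A)/(4σ)]^(1/4) = [1623×0.58/(4×5.67×10⁻⁸)]^(1/4) = 253.8 K.
ΔT = T_surf − T_eq = 420 − 253.8.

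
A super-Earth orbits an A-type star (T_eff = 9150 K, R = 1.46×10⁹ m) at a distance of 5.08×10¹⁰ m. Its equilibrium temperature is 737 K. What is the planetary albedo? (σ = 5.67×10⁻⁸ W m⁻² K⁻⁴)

L = 4πR_⋆²σT_⋆⁴ = 4π(1.46×10⁹)² × 5.67×10⁻⁸ × (9150)⁴ = 1.06×10²⁸ W.
S = L/(4πd²) = 3.28×10⁵ W m⁻².
From T_eq⁴ = S(1−A)/(4σ): 1−A = 4σT_eq⁴/S.
1−A = 4 × 5.67×10⁻⁸ × (737)⁴ / 3.28×10⁵ = 0.204.

A ≈ 0.80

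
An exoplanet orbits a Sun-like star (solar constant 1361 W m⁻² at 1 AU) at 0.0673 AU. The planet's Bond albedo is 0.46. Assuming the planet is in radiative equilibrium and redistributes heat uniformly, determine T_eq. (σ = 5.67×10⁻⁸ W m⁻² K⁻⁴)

Flux at 0.0673 AU: S = 1361/0.0673² = 3.00×10⁵ W m⁻².
Energy balance: absorbed = emitted ⇒ πR²·S(1−A) = 4πR²·σT_eq⁴, so T_eq⁴ = S(1−A)/(4σ).
T_eq = [3.00×10⁵ × 0.54 / (4 × 5.67×10⁻⁸)]^(1/4) = (7.15×10¹¹)^(1/4) = 920 K.

T_eq ≈ 920 K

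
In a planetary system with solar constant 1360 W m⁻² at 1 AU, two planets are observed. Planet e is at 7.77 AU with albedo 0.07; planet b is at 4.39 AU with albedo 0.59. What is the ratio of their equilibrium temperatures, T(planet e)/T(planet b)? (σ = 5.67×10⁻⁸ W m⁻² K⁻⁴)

T_eq = [S₀(1−A)/(4σd²)]^(1/4), so T ∝ (1−A)^(1/4) / √d.
T₁ = [1360×0.93/(4×5.67×10⁻⁸×7.77²)]^(1/4) = 98.04 K.
T₂ = [1360×0.41/(4×5.67×10⁻⁸×4.39²)]^(1/4) = 106.28 K.

T₁/T₂ ≈ 0.922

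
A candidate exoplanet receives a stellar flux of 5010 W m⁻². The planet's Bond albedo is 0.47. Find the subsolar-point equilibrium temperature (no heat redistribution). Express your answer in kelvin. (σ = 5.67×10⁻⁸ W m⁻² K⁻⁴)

T_ss ≈ 465 K

At the subsolar point the surface absorbs S(1−A) and emits σT⁴ per unit area — no factor of 4, since only the local patch is in balance.
T = [5010 × 0.53 / 5.67×10⁻⁸]^(1/4) = (4.68×10¹⁰)^(1/4) = 465 K.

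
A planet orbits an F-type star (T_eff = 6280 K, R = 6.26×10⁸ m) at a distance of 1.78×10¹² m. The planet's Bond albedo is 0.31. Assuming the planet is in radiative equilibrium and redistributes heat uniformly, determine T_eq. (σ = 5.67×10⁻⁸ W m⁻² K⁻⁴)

L = 4πR_⋆²σT_⋆⁴ = 4π(6.26×10⁸)² × 5.67×10⁻⁸ × (6280)⁴ = 4.34×10²⁶ W.
S = L/(4πd²) = 10.9 W m⁻².
Energy balance: absorbed = emitted ⇒ πR²·S(1−A) = 4πR²·σT_eq⁴, so T_eq⁴ = S(1−A)/(4σ).
T_eq = [10.9 × 0.69 / (4 × 5.67×10⁻⁸)]^(1/4) = (3.32×10⁷)^(1/4) = 75.9 K.

T_eq ≈ 75.9 K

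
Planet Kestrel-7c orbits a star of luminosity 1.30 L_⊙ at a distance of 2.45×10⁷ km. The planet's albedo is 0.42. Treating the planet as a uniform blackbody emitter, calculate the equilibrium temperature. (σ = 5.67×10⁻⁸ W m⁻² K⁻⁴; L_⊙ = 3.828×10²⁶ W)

d = 2.45×10⁷ km = 2.45×10¹⁰ m.
L = 1.30 × 3.828×10²⁶ = 4.98×10²⁶ W.
Flux: S = L/(4πd²) = 4.98×10²⁶/(4π×(2.45×10¹⁰)²) = 6.60×10⁴ W m⁻².
Energy balance: absorbed = emitted ⇒ πR²·S(1−A) = 4πR²·σT_eq⁴, so T_eq⁴ = S(1−A)/(4σ).
T_eq = [6.60×10⁴ × 0.58 / (4 × 5.67×10⁻⁸)]^(1/4) = (1.69×10¹¹)^(1/4) = 641 K.

T_eq ≈ 641 K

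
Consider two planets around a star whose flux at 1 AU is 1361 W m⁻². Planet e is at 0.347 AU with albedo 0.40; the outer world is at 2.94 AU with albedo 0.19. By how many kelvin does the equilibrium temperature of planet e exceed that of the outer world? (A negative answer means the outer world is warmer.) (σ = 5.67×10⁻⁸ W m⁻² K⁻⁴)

ΔT ≈ 261.8 K

T_eq = [S₀(1−A)/(4σd²)]^(1/4), so T ∝ (1−A)^(1/4) / √d.
T₁ = [1361×0.60/(4×5.67×10⁻⁸×0.347²)]^(1/4) = 415.84 K.
T₂ = [1361×0.81/(4×5.67×10⁻⁸×2.94²)]^(1/4) = 153.99 K.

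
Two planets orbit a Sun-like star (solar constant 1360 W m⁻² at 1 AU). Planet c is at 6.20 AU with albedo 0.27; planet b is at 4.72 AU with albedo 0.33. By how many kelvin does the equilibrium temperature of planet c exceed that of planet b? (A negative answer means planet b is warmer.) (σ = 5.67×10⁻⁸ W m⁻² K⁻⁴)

T_eq = [S₀(1−A)/(4σd²)]^(1/4), so T ∝ (1−A)^(1/4) / √d.
T₁ = [1360×0.73/(4×5.67×10⁻⁸×6.20²)]^(1/4) = 103.30 K.
T₂ = [1360×0.67/(4×5.67×10⁻⁸×4.72²)]^(1/4) = 115.88 K.

ΔT ≈ -12.6 K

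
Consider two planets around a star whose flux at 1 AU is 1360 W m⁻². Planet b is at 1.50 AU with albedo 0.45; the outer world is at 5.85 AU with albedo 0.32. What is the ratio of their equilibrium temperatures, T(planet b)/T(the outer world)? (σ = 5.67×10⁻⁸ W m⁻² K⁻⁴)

T₁/T₂ ≈ 1.873

T_eq = [S₀(1−A)/(4σd²)]^(1/4), so T ∝ (1−A)^(1/4) / √d.
T₁ = [1360×0.55/(4×5.67×10⁻⁸×1.50²)]^(1/4) = 195.67 K.
T₂ = [1360×0.68/(4×5.67×10⁻⁸×5.85²)]^(1/4) = 104.48 K.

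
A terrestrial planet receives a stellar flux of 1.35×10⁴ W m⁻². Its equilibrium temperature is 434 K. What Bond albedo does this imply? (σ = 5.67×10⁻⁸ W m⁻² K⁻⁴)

From T_eq⁴ = S(1−A)/(4σ): 1−A = 4σT_eq⁴/S.
1−A = 4 × 5.67×10⁻⁸ × (434)⁴ / 1.35×10⁴ = 0.596.

A ≈ 0.40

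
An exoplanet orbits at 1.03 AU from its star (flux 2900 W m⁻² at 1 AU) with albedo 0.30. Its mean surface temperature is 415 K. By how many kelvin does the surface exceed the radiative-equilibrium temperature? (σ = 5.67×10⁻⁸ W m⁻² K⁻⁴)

S = 2900/1.03² = 2734 W m⁻².
T_eq = [S(1−A)/(4σ)]^(1/4) = [2734×0.70/(4×5.67×10⁻⁸)]^(1/4) = 303.1 K.
ΔT = T_surf − T_eq = 415 − 303.1.

ΔT ≈ 111.9 K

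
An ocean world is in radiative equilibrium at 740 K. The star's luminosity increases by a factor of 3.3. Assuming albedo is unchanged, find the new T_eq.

T_eq ∝ L^(1/4) · d^(−1/2).
T′ = 740 × 3.3^(1/4) = 997 K.

T_eq ≈ 997 K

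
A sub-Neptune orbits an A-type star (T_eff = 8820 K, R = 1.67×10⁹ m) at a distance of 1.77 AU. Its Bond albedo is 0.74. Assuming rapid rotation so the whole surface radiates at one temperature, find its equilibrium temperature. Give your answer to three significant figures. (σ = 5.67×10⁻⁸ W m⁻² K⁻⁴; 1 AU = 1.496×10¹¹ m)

T_eq ≈ 354 K

d = 1.77 AU = 2.65×10¹¹ m.
L = 4πR_⋆²σT_⋆⁴ = 4π(1.67×10⁹)² × 5.67×10⁻⁸ × (8820)⁴ = 1.20×10²⁸ W.
S = L/(4πd²) = 1.36×10⁴ W m⁻².
Energy balance: absorbed = emitted ⇒ πR²·S(1−A) = 4πR²·σT_eq⁴, so T_eq⁴ = S(1−A)/(4σ).
T_eq = [1.36×10⁴ × 0.26 / (4 × 5.67×10⁻⁸)]^(1/4) = (1.56×10¹⁰)^(1/4) = 354 K.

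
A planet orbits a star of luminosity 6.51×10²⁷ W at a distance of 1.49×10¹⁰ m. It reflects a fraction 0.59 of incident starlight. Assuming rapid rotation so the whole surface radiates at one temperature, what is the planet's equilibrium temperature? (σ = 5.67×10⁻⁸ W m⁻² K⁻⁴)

Flux: S = L/(4πd²) = 6.51×10²⁷/(4π×(1.49×10¹⁰)²) = 2.33×10⁶ W m⁻².
Energy balance: absorbed = emitted ⇒ πR²·S(1−A) = 4πR²·σT_eq⁴, so T_eq⁴ = S(1−A)/(4σ).
T_eq = [2.33×10⁶ × 0.41 / (4 × 5.67×10⁻⁸)]^(1/4) = (4.22×10¹²)^(1/4) = 1430 K.

T_eq ≈ 1430 K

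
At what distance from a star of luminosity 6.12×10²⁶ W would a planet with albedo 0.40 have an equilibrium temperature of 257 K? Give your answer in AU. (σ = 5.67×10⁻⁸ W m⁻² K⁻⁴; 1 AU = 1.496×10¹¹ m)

d ≈ 1.15 AU

From T_eq⁴ = L(1−A)/(16πσd²): d = √[L(1−A)/(16πσT_eq⁴)].
d = √[6.12×10²⁶ × 0.60 / (16π × 5.67×10⁻⁸ × (257)⁴)] = 1.72×10¹¹ m = 1.15 AU.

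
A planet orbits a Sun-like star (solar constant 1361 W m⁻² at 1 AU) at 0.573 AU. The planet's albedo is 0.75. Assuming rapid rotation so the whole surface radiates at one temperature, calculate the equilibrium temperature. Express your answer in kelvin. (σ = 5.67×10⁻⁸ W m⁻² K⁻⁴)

Flux at 0.573 AU: S = 1361/0.573² = 4150 W m⁻².
Energy balance: absorbed = emitted ⇒ πR²·S(1−A) = 4πR²·σT_eq⁴, so T_eq⁴ = S(1−A)/(4σ).
T_eq = [4150 × 0.25 / (4 × 5.67×10⁻⁸)]^(1/4) = (4.57×10⁹)^(1/4) = 260 K.

T_eq ≈ 260 K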